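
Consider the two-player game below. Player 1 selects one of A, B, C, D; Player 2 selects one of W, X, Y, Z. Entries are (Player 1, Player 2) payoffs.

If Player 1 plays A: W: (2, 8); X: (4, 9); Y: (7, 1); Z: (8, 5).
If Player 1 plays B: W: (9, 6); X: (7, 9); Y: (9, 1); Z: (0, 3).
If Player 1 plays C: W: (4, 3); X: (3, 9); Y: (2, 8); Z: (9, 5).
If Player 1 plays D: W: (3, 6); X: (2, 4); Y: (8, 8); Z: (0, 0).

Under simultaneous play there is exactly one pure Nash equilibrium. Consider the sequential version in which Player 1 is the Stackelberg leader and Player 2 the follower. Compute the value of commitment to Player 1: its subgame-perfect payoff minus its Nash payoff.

Solve by backward induction (Player 1 leads).
- A → Player 2 plays X (best of 8, 9, 1, 5); Player 1 gets 4.
- B → Player 2 plays X (best of 6, 9, 1, 3); Player 1 gets 7.
- C → Player 2 plays X (best of 3, 9, 8, 5); Player 1 gets 3.
- D → Player 2 plays Y (best of 6, 4, 8, 0); Player 1 gets 8.
Among 4, 7, 3, 8, the best is 8 at D. Subgame-perfect outcome: (D, Y) with payoffs (8, 8).
Under simultaneous play:
Player 1's best replies: W→B; X→B; Y→B; Z→C.
Player 2's best replies: A→X; B→X; C→X; D→Y.
The unique mutual best reply is (B, X), giving (7, 9).
Player 1's commitment gain: 8 − 7 = 1.

1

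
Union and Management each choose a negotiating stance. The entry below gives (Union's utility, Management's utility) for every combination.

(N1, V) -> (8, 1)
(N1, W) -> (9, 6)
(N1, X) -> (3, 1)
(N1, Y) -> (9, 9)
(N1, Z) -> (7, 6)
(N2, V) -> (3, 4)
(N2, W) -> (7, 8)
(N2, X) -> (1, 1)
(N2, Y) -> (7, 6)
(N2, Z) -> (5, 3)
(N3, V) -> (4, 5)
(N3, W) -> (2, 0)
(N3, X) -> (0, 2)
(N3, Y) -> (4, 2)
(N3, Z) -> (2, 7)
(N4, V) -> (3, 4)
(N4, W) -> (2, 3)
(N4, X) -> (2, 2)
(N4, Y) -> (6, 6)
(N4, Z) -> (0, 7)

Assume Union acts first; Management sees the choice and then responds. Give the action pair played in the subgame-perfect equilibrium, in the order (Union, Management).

Management best-responds to each possible Union move:
- N1 → Management plays Y (best of 1, 6, 1, 9, 6); Union gets 9.
- N2 → Management plays W (best of 4, 8, 1, 6, 3); Union gets 7.
- N3 → Management plays Z (best of 5, 0, 2, 2, 7); Union gets 2.
- N4 → Management plays Z (best of 4, 3, 2, 6, 7); Union gets 0.
Union's induced payoffs are 9, 7, 2, 0, so Union commits to N1. Subgame-perfect outcome: (N1, Y) with payoffs (9, 9).

(N1, Y)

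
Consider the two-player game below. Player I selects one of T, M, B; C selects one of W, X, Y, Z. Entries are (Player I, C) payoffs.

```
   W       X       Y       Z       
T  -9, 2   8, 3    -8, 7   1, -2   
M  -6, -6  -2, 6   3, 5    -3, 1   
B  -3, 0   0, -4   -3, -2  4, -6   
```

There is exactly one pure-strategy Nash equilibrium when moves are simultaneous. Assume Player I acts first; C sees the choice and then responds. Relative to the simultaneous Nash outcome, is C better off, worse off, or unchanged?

Work backward from C's decision.
- T: C compares 2, 3, 7, -2 and picks Y; Player I would get -8.
- M: C compares -6, 6, 5, 1 and picks X; Player I would get -2.
- B: C compares 0, -4, -2, -6 and picks W; Player I would get -3.
Maximizing over -8, -2, -3, Player I chooses M. Subgame-perfect outcome: (M, X) with payoffs (-2, 6).
Under simultaneous play:
Player I's best replies: W→B; X→T; Y→M; Z→B.
C's best replies: T→Y; M→X; B→W.
Only (B, W) has each player best-responding; Nash payoffs (-3, 0).
C earns 6 sequentially versus 0 at the Nash outcome: better off.

better off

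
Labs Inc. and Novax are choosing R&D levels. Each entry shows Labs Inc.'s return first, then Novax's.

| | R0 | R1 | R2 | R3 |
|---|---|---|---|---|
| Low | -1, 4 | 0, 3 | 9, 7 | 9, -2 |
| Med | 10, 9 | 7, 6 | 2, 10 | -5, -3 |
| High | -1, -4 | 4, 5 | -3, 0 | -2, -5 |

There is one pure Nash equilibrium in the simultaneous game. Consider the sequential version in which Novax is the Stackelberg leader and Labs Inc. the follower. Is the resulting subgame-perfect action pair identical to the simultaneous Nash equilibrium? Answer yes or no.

Solve by backward induction (Novax leads).
- R0 → Labs Inc. plays Med (best of -1, 10, -1); Novax gets 9.
- R1 → Labs Inc. plays Med (best of 0, 7, 4); Novax gets 6.
- R2 → Labs Inc. plays Low (best of 9, 2, -3); Novax gets 7.
- R3 → Labs Inc. plays Low (best of 9, -5, -2); Novax gets -2.
Among 9, 6, 7, -2, the best is 9 at R0. Subgame-perfect outcome: (Med, R0) with payoffs (10, 9).
Under simultaneous play:
Labs Inc.'s best replies: R0→Med; R1→Med; R2→Low; R3→Low.
Novax's best replies: Low→R2; Med→R2; High→R1.
The unique mutual best reply is (Low, R2), giving (9, 7).
Sequential outcome (Med, R0) differs from the Nash profile (Low, R2).

no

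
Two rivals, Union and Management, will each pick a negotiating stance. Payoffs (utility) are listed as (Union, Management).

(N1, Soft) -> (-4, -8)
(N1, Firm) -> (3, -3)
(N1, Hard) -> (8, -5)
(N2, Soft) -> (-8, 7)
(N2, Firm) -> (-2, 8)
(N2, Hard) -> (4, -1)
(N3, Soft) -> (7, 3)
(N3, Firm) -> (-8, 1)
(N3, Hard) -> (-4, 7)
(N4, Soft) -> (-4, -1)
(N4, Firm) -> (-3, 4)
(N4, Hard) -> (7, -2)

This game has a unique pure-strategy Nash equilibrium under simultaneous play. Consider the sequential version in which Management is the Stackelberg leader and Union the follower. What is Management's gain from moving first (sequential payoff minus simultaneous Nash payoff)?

Union best-responds to each possible Management move:
- Soft: Union compares -4, -8, 7, -4 and picks N3; Management would get 3.
- Firm: Union compares 3, -2, -8, -3 and picks N1; Management would get -3.
- Hard: Union compares 8, 4, -4, 7 and picks N1; Management would get -5.
Maximizing over 3, -3, -5, Management chooses Soft. Subgame-perfect outcome: (N3, Soft) with payoffs (7, 3).
Under simultaneous play:
Union's best replies: Soft→N3; Firm→N1; Hard→N1.
Management's best replies: N1→Firm; N2→Firm; N3→Hard; N4→Firm.
The unique mutual best reply is (N1, Firm), giving (3, -3).
Management's commitment gain: 3 − -3 = 6.

6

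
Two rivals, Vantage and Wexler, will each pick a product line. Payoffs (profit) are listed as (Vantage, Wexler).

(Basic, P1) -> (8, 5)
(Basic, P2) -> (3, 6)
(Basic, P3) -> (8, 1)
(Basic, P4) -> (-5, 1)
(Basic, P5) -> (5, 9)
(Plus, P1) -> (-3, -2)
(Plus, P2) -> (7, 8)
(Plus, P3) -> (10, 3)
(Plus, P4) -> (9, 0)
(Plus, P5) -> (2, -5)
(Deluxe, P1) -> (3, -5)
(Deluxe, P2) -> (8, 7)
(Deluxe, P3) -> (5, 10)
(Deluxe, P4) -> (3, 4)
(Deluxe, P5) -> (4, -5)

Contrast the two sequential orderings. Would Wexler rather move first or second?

first

If Vantage leads: Wexler's best replies are Basic→P5, Plus→P2, Deluxe→P3; Vantage's induced payoffs 5, 7, 5; outcome (Plus, P2), payoffs (7, 8).
If Wexler leads: Vantage's best replies are P1→Basic, P2→Deluxe, P3→Plus, P4→Plus, P5→Basic; Wexler's induced payoffs 5, 7, 3, 0, 9; outcome (Basic, P5), payoffs (5, 9).
Wexler gets 9 moving first and 8 moving second, so Wexler prefers to move first.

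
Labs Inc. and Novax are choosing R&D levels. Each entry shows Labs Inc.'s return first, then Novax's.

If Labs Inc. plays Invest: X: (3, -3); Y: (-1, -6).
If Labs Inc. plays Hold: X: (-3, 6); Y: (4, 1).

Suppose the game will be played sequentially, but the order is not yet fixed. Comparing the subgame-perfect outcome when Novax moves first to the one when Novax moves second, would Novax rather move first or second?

first

If Labs Inc. leads: Novax's best replies are Invest→X, Hold→X; Labs Inc.'s induced payoffs 3, -3; outcome (Invest, X), payoffs (3, -3).
If Novax leads: Labs Inc.'s best replies are X→Invest, Y→Hold; Novax's induced payoffs -3, 1; outcome (Hold, Y), payoffs (4, 1).
Novax gets 1 moving first and -3 moving second, so Novax prefers to move first.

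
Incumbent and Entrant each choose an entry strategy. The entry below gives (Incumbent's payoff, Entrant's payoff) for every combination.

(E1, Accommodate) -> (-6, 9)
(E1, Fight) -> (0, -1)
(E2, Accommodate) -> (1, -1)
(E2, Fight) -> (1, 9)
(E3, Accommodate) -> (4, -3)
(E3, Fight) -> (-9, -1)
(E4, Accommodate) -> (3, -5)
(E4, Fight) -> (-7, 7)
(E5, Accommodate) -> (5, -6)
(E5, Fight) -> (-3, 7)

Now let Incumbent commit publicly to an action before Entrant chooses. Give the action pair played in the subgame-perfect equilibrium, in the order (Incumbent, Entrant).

Backward induction with Incumbent moving first.
- E1: BR = Accommodate, leader payoff -6.
- E2: BR = Fight, leader payoff 1.
- E3: BR = Fight, leader payoff -9.
- E4: BR = Fight, leader payoff -7.
- E5: BR = Fight, leader payoff -3.
Maximizing over -6, 1, -9, -7, -3, Incumbent chooses E2. Subgame-perfect outcome: (E2, Fight) with payoffs (1, 9).

(E2, Fight)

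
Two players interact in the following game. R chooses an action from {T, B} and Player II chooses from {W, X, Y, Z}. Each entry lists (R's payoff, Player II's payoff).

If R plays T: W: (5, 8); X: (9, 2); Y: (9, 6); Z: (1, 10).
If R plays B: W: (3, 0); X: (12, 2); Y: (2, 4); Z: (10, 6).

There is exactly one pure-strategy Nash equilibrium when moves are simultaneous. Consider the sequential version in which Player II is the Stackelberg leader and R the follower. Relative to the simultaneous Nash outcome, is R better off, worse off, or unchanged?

Backward induction with Player II moving first.
- W: BR = T, leader payoff 8.
- X: BR = B, leader payoff 2.
- Y: BR = T, leader payoff 6.
- Z: BR = B, leader payoff 6.
Among 8, 2, 6, 6, the best is 8 at W. Subgame-perfect outcome: (T, W) with payoffs (5, 8).
For the simultaneous game, intersect best replies.
R's best replies: W→T; X→B; Y→T; Z→B.
Player II's best replies: T→Z; B→Z.
Only (B, Z) has each player best-responding; Nash payoffs (10, 6).
R earns 5 sequentially versus 10 at the Nash outcome: worse off.

worse off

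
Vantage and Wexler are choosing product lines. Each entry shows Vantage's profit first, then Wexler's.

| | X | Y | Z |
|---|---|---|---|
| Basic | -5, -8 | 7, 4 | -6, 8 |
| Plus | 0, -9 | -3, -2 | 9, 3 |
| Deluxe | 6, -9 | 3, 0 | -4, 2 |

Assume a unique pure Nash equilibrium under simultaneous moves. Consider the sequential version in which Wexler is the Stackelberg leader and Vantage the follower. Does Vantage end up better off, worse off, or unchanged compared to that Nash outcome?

worse off

Solve by backward induction (Wexler leads).
- X → Vantage plays Deluxe (best of -5, 0, 6); Wexler gets -9.
- Y → Vantage plays Basic (best of 7, -3, 3); Wexler gets 4.
- Z → Vantage plays Plus (best of -6, 9, -4); Wexler gets 3.
Maximizing over -9, 4, 3, Wexler chooses Y. Subgame-perfect outcome: (Basic, Y) with payoffs (7, 4).
Under simultaneous play:
Vantage's best replies: X→Deluxe; Y→Basic; Z→Plus.
Wexler's best replies: Basic→Z; Plus→Z; Deluxe→Z.
The unique mutual best reply is (Plus, Z), giving (9, 3).
Vantage earns 7 sequentially versus 9 at the Nash outcome: worse off.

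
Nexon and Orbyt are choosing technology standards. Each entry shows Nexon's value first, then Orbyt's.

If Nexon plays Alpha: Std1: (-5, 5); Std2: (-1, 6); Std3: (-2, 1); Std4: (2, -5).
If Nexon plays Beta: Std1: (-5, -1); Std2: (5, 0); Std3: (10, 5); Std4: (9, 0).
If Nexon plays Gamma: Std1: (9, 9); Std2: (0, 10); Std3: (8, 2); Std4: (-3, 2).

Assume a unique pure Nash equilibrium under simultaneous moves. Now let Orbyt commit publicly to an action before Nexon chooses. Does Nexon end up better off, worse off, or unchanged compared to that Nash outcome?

Solve by backward induction (Orbyt leads).
- Std1: BR = Gamma, leader payoff 9.
- Std2: BR = Beta, leader payoff 0.
- Std3: BR = Beta, leader payoff 5.
- Std4: BR = Beta, leader payoff 0.
Among 9, 0, 5, 0, the best is 9 at Std1. Subgame-perfect outcome: (Gamma, Std1) with payoffs (9, 9).
Under simultaneous play:
Nexon's best replies: Std1→Gamma; Std2→Beta; Std3→Beta; Std4→Beta.
Orbyt's best replies: Alpha→Std2; Beta→Std3; Gamma→Std2.
Only (Beta, Std3) has each player best-responding; Nash payoffs (10, 5).
Nexon earns 9 sequentially versus 10 at the Nash outcome: worse off.

worse off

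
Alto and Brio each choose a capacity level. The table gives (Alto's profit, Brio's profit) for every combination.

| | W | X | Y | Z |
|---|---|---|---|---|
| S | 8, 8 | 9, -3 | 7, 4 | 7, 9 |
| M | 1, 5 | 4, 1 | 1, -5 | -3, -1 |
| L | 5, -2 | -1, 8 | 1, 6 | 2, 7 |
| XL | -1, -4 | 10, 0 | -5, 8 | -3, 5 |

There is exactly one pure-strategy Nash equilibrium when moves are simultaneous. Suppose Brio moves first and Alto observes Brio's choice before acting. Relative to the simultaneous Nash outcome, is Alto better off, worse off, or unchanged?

Alto best-responds to each possible Brio move:
- W: BR = S, leader payoff 8.
- X: BR = XL, leader payoff 0.
- Y: BR = S, leader payoff 4.
- Z: BR = S, leader payoff 9.
Maximizing over 8, 0, 4, 9, Brio chooses Z. Subgame-perfect outcome: (S, Z) with payoffs (7, 9).
For the simultaneous game, intersect best replies.
Alto's best replies: W→S; X→XL; Y→S; Z→S.
Brio's best replies: S→Z; M→W; L→X; XL→Y.
Only (S, Z) has each player best-responding; Nash payoffs (7, 9).
Alto earns 7 sequentially versus 7 at the Nash outcome: unchanged.

unchanged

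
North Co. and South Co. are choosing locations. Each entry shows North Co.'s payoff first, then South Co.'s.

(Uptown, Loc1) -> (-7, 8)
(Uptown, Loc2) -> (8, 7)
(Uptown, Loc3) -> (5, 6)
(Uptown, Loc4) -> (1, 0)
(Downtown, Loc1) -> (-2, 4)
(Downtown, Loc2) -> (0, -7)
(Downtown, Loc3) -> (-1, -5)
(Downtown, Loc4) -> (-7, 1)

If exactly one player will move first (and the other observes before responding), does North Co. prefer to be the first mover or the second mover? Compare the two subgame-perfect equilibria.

second

If North Co. leads: South Co.'s best replies are Uptown→Loc1, Downtown→Loc1; North Co.'s induced payoffs -7, -2; outcome (Downtown, Loc1), payoffs (-2, 4).
If South Co. leads: North Co.'s best replies are Loc1→Downtown, Loc2→Uptown, Loc3→Uptown, Loc4→Uptown; South Co.'s induced payoffs 4, 7, 6, 0; outcome (Uptown, Loc2), payoffs (8, 7).
North Co. gets -2 moving first and 8 moving second, so North Co. prefers to move second.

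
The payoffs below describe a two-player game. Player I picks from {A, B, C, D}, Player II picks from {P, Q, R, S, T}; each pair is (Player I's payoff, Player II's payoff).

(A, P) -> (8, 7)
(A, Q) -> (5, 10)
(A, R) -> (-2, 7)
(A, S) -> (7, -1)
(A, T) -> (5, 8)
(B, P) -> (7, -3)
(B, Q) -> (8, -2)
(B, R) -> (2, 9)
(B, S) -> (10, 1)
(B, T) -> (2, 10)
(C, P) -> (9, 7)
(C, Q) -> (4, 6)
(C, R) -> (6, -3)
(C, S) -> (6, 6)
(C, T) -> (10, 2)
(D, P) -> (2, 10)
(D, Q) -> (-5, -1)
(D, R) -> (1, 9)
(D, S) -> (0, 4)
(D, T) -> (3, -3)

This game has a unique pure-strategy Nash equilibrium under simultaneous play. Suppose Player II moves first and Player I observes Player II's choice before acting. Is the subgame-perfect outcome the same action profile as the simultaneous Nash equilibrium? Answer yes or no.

Player I best-responds to each possible Player II move:
- P: BR = C, leader payoff 7.
- Q: BR = B, leader payoff -2.
- R: BR = C, leader payoff -3.
- S: BR = B, leader payoff 1.
- T: BR = C, leader payoff 2.
Player II's induced payoffs are 7, -2, -3, 1, 2, so Player II commits to P. Subgame-perfect outcome: (C, P) with payoffs (9, 7).
Under simultaneous play:
Player I's best replies: P→C; Q→B; R→C; S→B; T→C.
Player II's best replies: A→Q; B→T; C→P; D→P.
The unique mutual best reply is (C, P), giving (9, 7).
Sequential outcome (C, P) coincides with the Nash profile (C, P).

yes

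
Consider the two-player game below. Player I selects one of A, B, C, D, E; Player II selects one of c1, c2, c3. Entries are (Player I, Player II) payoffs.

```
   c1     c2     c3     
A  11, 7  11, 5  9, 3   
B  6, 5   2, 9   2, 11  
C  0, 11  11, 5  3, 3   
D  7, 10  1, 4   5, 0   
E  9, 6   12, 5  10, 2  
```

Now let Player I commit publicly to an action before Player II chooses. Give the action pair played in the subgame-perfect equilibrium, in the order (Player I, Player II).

(A, c1)

Player II best-responds to each possible Player I move:
- A → Player II plays c1 (best of 7, 5, 3); Player I gets 11.
- B → Player II plays c3 (best of 5, 9, 11); Player I gets 2.
- C → Player II plays c1 (best of 11, 5, 3); Player I gets 0.
- D → Player II plays c1 (best of 10, 4, 0); Player I gets 7.
- E → Player II plays c1 (best of 6, 5, 2); Player I gets 9.
Player I's induced payoffs are 11, 2, 0, 7, 9, so Player I commits to A. Subgame-perfect outcome: (A, c1) with payoffs (11, 7).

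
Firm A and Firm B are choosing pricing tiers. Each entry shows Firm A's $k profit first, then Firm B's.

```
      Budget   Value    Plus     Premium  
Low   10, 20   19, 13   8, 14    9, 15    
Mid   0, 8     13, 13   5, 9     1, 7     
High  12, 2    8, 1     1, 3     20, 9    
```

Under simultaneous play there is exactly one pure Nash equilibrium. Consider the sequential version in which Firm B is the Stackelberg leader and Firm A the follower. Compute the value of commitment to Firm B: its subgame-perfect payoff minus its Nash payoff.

Backward induction with Firm B moving first.
- Budget → Firm A plays High (best of 10, 0, 12); Firm B gets 2.
- Value → Firm A plays Low (best of 19, 13, 8); Firm B gets 13.
- Plus → Firm A plays Low (best of 8, 5, 1); Firm B gets 14.
- Premium → Firm A plays High (best of 9, 1, 20); Firm B gets 9.
Maximizing over 2, 13, 14, 9, Firm B chooses Plus. Subgame-perfect outcome: (Low, Plus) with payoffs (8, 14).
Now find the simultaneous Nash equilibrium.
Firm A's best replies: Budget→High; Value→Low; Plus→Low; Premium→High.
Firm B's best replies: Low→Budget; Mid→Value; High→Premium.
The unique mutual best reply is (High, Premium), giving (20, 9).
Firm B's commitment gain: 14 − 9 = 5.

5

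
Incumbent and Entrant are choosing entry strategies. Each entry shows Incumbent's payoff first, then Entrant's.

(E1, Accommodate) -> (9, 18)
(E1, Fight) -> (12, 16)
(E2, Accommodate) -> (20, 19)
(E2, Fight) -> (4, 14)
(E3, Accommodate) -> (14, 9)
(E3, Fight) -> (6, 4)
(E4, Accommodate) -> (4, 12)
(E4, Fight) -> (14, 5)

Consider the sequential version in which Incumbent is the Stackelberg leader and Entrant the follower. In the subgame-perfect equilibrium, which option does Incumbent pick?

Backward induction with Incumbent moving first.
- E1: Entrant compares 18, 16 and picks Accommodate; Incumbent would get 9.
- E2: Entrant compares 19, 14 and picks Accommodate; Incumbent would get 20.
- E3: Entrant compares 9, 4 and picks Accommodate; Incumbent would get 14.
- E4: Entrant compares 12, 5 and picks Accommodate; Incumbent would get 4.
Among 9, 20, 14, 4, the best is 20 at E2. Subgame-perfect outcome: (E2, Accommodate) with payoffs (20, 19).

E2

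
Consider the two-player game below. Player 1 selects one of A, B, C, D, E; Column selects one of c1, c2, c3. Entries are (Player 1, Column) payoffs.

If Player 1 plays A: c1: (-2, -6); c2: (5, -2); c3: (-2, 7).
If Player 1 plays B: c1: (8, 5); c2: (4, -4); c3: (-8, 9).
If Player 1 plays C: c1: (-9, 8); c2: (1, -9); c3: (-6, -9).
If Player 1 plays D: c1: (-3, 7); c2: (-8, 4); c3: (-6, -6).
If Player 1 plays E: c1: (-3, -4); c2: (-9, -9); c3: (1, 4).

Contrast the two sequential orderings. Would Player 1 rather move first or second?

second

If Player 1 leads: Column's best replies are A→c3, B→c3, C→c1, D→c1, E→c3; Player 1's induced payoffs -2, -8, -9, -3, 1; outcome (E, c3), payoffs (1, 4).
If Column leads: Player 1's best replies are c1→B, c2→A, c3→E; Column's induced payoffs 5, -2, 4; outcome (B, c1), payoffs (8, 5).
Player 1 gets 1 moving first and 8 moving second, so Player 1 prefers to move second.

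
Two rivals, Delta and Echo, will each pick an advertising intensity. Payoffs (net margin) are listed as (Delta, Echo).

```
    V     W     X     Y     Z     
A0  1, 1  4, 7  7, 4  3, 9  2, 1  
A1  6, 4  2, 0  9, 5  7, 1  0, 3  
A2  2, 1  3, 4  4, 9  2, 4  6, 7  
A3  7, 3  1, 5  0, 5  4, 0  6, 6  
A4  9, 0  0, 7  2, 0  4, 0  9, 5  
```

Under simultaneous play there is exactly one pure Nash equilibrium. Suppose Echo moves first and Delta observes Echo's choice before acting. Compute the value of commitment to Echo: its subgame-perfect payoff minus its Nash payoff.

Solve by backward induction (Echo leads).
- V → Delta plays A4 (best of 1, 6, 2, 7, 9); Echo gets 0.
- W → Delta plays A0 (best of 4, 2, 3, 1, 0); Echo gets 7.
- X → Delta plays A1 (best of 7, 9, 4, 0, 2); Echo gets 5.
- Y → Delta plays A1 (best of 3, 7, 2, 4, 4); Echo gets 1.
- Z → Delta plays A4 (best of 2, 0, 6, 6, 9); Echo gets 5.
Echo's induced payoffs are 0, 7, 5, 1, 5, so Echo commits to W. Subgame-perfect outcome: (A0, W) with payoffs (4, 7).
For the simultaneous game, intersect best replies.
Delta's best replies: V→A4; W→A0; X→A1; Y→A1; Z→A4.
Echo's best replies: A0→Y; A1→X; A2→X; A3→Z; A4→W.
The unique mutual best reply is (A1, X), giving (9, 5).
Echo's commitment gain: 7 − 5 = 2.

2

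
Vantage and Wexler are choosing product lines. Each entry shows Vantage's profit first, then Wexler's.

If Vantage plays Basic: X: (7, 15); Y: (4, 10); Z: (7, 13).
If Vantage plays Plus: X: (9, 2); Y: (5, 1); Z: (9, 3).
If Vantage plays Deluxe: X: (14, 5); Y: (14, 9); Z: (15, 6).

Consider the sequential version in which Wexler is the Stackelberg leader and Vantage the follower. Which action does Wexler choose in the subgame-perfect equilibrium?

Y

Work backward from Vantage's decision.
- X → Vantage plays Deluxe (best of 7, 9, 14); Wexler gets 5.
- Y → Vantage plays Deluxe (best of 4, 5, 14); Wexler gets 9.
- Z → Vantage plays Deluxe (best of 7, 9, 15); Wexler gets 6.
Wexler's induced payoffs are 5, 9, 6, so Wexler commits to Y. Subgame-perfect outcome: (Deluxe, Y) with payoffs (14, 9).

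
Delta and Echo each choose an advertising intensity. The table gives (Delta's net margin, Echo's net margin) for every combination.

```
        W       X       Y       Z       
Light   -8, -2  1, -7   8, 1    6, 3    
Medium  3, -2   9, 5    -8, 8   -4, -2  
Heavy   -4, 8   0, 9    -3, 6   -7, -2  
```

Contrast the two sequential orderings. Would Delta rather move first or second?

If Delta leads: Echo's best replies are Light→Z, Medium→Y, Heavy→X; Delta's induced payoffs 6, -8, 0; outcome (Light, Z), payoffs (6, 3).
If Echo leads: Delta's best replies are W→Medium, X→Medium, Y→Light, Z→Light; Echo's induced payoffs -2, 5, 1, 3; outcome (Medium, X), payoffs (9, 5).
Delta gets 6 moving first and 9 moving second, so Delta prefers to move second.

second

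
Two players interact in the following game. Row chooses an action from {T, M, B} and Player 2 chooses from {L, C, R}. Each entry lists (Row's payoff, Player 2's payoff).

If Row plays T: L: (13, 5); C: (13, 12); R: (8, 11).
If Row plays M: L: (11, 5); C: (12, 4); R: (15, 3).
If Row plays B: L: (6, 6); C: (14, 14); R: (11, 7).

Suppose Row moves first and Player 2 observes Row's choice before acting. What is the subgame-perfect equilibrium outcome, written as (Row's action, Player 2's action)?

Work backward from Player 2's decision.
- T: BR = C, leader payoff 13.
- M: BR = L, leader payoff 11.
- B: BR = C, leader payoff 14.
Maximizing over 13, 11, 14, Row chooses B. Subgame-perfect outcome: (B, C) with payoffs (14, 14).

(B, C)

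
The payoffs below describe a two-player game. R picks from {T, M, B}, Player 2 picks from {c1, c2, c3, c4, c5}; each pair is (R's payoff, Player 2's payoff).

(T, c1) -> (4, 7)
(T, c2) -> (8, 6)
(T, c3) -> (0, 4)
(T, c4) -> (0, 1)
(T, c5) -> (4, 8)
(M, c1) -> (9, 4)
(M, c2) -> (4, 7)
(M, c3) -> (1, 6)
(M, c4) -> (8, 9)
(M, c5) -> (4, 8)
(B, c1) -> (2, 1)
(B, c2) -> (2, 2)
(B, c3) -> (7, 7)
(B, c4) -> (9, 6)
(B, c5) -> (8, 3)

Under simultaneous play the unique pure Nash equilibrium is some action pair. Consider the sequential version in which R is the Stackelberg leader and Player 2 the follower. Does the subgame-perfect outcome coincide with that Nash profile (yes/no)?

no

Work backward from Player 2's decision.
- T: Player 2 compares 7, 6, 4, 1, 8 and picks c5; R would get 4.
- M: Player 2 compares 4, 7, 6, 9, 8 and picks c4; R would get 8.
- B: Player 2 compares 1, 2, 7, 6, 3 and picks c3; R would get 7.
Among 4, 8, 7, the best is 8 at M. Subgame-perfect outcome: (M, c4) with payoffs (8, 9).
For the simultaneous game, intersect best replies.
R's best replies: c1→M; c2→T; c3→B; c4→B; c5→B.
Player 2's best replies: T→c5; M→c4; B→c3.
Only (B, c3) has each player best-responding; Nash payoffs (7, 7).
Sequential outcome (M, c4) differs from the Nash profile (B, c3).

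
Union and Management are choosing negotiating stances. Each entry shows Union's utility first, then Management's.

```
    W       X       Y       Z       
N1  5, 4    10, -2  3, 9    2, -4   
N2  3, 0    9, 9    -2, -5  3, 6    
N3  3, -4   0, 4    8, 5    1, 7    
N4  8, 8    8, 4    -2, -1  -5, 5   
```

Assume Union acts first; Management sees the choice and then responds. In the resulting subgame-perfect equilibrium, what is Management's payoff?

Management best-responds to each possible Union move:
- N1: Management compares 4, -2, 9, -4 and picks Y; Union would get 3.
- N2: Management compares 0, 9, -5, 6 and picks X; Union would get 9.
- N3: Management compares -4, 4, 5, 7 and picks Z; Union would get 1.
- N4: Management compares 8, 4, -1, 5 and picks W; Union would get 8.
Maximizing over 3, 9, 1, 8, Union chooses N2. Subgame-perfect outcome: (N2, X) with payoffs (9, 9).

9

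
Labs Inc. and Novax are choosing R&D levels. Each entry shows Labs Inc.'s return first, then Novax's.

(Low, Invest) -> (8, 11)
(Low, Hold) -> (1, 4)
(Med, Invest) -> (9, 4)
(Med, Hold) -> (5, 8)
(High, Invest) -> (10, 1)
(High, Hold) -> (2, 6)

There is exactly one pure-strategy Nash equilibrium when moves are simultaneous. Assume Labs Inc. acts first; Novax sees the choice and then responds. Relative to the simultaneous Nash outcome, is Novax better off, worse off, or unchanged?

better off

Novax best-responds to each possible Labs Inc. move:
- Low: BR = Invest, leader payoff 8.
- Med: BR = Hold, leader payoff 5.
- High: BR = Hold, leader payoff 2.
Maximizing over 8, 5, 2, Labs Inc. chooses Low. Subgame-perfect outcome: (Low, Invest) with payoffs (8, 11).
For the simultaneous game, intersect best replies.
Labs Inc.'s best replies: Invest→High; Hold→Med.
Novax's best replies: Low→Invest; Med→Hold; High→Hold.
The unique mutual best reply is (Med, Hold), giving (5, 8).
Novax earns 11 sequentially versus 8 at the Nash outcome: better off.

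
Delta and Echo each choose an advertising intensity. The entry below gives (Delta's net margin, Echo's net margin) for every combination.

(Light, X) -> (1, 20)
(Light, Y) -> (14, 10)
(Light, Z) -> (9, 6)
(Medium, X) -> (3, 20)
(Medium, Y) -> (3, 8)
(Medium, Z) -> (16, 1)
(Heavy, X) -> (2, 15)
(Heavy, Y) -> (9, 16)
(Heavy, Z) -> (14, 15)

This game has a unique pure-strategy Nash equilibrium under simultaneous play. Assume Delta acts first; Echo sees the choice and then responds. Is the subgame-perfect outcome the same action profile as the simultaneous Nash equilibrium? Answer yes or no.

no

Backward induction with Delta moving first.
- Light: BR = X, leader payoff 1.
- Medium: BR = X, leader payoff 3.
- Heavy: BR = Y, leader payoff 9.
Among 1, 3, 9, the best is 9 at Heavy. Subgame-perfect outcome: (Heavy, Y) with payoffs (9, 16).
Under simultaneous play:
Delta's best replies: X→Medium; Y→Light; Z→Medium.
Echo's best replies: Light→X; Medium→X; Heavy→Y.
Only (Medium, X) has each player best-responding; Nash payoffs (3, 20).
Sequential outcome (Heavy, Y) differs from the Nash profile (Medium, X).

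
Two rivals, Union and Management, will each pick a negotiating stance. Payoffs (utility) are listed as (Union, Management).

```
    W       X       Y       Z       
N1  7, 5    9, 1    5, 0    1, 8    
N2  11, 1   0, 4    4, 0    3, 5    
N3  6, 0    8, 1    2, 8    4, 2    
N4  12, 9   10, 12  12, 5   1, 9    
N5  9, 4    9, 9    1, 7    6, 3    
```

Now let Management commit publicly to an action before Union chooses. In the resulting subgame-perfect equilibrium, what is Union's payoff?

10

Backward induction with Management moving first.
- W: Union compares 7, 11, 6, 12, 9 and picks N4; Management would get 9.
- X: Union compares 9, 0, 8, 10, 9 and picks N4; Management would get 12.
- Y: Union compares 5, 4, 2, 12, 1 and picks N4; Management would get 5.
- Z: Union compares 1, 3, 4, 1, 6 and picks N5; Management would get 3.
Maximizing over 9, 12, 5, 3, Management chooses X. Subgame-perfect outcome: (N4, X) with payoffs (10, 12).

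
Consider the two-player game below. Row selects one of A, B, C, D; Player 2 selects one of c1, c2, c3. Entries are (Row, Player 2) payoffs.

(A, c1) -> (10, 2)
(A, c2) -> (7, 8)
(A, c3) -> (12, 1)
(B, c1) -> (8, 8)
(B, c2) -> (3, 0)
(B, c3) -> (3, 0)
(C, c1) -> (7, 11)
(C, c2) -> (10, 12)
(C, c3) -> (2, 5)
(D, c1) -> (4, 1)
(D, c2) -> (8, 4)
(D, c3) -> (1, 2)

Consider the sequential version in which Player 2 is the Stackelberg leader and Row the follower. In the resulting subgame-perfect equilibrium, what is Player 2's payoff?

12

Work backward from Row's decision.
- c1 → Row plays A (best of 10, 8, 7, 4); Player 2 gets 2.
- c2 → Row plays C (best of 7, 3, 10, 8); Player 2 gets 12.
- c3 → Row plays A (best of 12, 3, 2, 1); Player 2 gets 1.
Maximizing over 2, 12, 1, Player 2 chooses c2. Subgame-perfect outcome: (C, c2) with payoffs (10, 12).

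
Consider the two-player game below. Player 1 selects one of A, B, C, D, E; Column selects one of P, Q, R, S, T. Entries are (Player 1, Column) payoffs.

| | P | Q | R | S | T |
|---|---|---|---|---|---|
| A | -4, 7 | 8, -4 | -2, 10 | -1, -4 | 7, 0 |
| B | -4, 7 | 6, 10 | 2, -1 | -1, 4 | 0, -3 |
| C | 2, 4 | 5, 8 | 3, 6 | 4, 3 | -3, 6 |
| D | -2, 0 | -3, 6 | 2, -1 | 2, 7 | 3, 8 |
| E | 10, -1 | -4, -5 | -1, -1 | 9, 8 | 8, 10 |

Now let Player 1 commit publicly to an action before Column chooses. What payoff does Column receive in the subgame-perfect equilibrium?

10

Solve by backward induction (Player 1 leads).
- A: BR = R, leader payoff -2.
- B: BR = Q, leader payoff 6.
- C: BR = Q, leader payoff 5.
- D: BR = T, leader payoff 3.
- E: BR = T, leader payoff 8.
Among -2, 6, 5, 3, 8, the best is 8 at E. Subgame-perfect outcome: (E, T) with payoffs (8, 10).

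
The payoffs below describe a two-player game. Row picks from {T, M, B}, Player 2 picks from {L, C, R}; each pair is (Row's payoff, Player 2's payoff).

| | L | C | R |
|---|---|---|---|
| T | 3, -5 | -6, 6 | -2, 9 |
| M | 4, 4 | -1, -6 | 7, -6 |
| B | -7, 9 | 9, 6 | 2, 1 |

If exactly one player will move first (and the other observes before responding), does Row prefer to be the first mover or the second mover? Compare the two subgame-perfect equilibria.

second

If Row leads: Player 2's best replies are T→R, M→L, B→L; Row's induced payoffs -2, 4, -7; outcome (M, L), payoffs (4, 4).
If Player 2 leads: Row's best replies are L→M, C→B, R→M; Player 2's induced payoffs 4, 6, -6; outcome (B, C), payoffs (9, 6).
Row gets 4 moving first and 9 moving second, so Row prefers to move second.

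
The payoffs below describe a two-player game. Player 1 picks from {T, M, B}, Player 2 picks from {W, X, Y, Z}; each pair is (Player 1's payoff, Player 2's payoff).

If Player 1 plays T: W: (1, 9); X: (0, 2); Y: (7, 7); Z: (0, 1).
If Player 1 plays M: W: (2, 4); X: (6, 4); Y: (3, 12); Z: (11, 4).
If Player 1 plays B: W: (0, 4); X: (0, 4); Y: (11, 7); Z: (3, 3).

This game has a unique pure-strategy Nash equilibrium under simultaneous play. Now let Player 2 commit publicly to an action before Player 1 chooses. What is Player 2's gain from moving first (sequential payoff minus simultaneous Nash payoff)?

0

Solve by backward induction (Player 2 leads).
- W: Player 1 compares 1, 2, 0 and picks M; Player 2 would get 4.
- X: Player 1 compares 0, 6, 0 and picks M; Player 2 would get 4.
- Y: Player 1 compares 7, 3, 11 and picks B; Player 2 would get 7.
- Z: Player 1 compares 0, 11, 3 and picks M; Player 2 would get 4.
Maximizing over 4, 4, 7, 4, Player 2 chooses Y. Subgame-perfect outcome: (B, Y) with payoffs (11, 7).
For the simultaneous game, intersect best replies.
Player 1's best replies: W→M; X→M; Y→B; Z→M.
Player 2's best replies: T→W; M→Y; B→Y.
Only (B, Y) has each player best-responding; Nash payoffs (11, 7).
Player 2's commitment gain: 7 − 7 = 0.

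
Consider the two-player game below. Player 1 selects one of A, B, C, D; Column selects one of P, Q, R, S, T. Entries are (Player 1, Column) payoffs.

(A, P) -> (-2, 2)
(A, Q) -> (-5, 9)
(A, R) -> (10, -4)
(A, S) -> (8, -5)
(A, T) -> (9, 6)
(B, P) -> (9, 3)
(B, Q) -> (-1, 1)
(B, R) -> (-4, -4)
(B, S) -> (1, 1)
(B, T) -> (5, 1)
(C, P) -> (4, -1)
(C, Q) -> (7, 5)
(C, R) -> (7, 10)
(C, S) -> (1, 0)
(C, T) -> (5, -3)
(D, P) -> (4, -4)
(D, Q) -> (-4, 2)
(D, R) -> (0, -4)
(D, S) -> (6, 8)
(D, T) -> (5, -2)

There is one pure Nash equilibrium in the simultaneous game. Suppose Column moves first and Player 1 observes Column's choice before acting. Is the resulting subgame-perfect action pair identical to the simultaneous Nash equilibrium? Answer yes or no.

no

Backward induction with Column moving first.
- P: BR = B, leader payoff 3.
- Q: BR = C, leader payoff 5.
- R: BR = A, leader payoff -4.
- S: BR = A, leader payoff -5.
- T: BR = A, leader payoff 6.
Among 3, 5, -4, -5, 6, the best is 6 at T. Subgame-perfect outcome: (A, T) with payoffs (9, 6).
For the simultaneous game, intersect best replies.
Player 1's best replies: P→B; Q→C; R→A; S→A; T→A.
Column's best replies: A→Q; B→P; C→R; D→S.
Only (B, P) has each player best-responding; Nash payoffs (9, 3).
Sequential outcome (A, T) differs from the Nash profile (B, P).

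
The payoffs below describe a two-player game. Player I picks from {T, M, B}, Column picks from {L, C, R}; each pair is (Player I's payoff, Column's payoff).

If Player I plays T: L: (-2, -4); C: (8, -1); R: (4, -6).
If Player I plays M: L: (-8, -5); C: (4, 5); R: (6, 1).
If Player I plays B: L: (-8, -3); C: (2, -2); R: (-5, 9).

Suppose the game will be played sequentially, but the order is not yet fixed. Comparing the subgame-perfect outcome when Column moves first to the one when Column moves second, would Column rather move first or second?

If Player I leads: Column's best replies are T→C, M→C, B→R; Player I's induced payoffs 8, 4, -5; outcome (T, C), payoffs (8, -1).
If Column leads: Player I's best replies are L→T, C→T, R→M; Column's induced payoffs -4, -1, 1; outcome (M, R), payoffs (6, 1).
Column gets 1 moving first and -1 moving second, so Column prefers to move first.

first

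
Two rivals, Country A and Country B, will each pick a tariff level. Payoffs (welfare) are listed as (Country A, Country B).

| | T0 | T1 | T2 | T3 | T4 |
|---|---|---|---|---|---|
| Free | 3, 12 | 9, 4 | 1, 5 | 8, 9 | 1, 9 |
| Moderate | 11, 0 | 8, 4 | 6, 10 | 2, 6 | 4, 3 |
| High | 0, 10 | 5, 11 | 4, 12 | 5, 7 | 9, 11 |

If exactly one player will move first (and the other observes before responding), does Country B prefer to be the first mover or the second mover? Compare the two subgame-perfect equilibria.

If Country A leads: Country B's best replies are Free→T0, Moderate→T2, High→T2; Country A's induced payoffs 3, 6, 4; outcome (Moderate, T2), payoffs (6, 10).
If Country B leads: Country A's best replies are T0→Moderate, T1→Free, T2→Moderate, T3→Free, T4→High; Country B's induced payoffs 0, 4, 10, 9, 11; outcome (High, T4), payoffs (9, 11).
Country B gets 11 moving first and 10 moving second, so Country B prefers to move first.

first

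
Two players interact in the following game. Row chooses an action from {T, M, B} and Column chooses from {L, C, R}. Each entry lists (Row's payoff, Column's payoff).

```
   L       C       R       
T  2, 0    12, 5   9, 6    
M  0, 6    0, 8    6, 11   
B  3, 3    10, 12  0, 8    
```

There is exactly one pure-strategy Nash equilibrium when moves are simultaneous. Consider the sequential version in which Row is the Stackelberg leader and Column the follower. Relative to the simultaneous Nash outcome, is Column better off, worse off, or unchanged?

better off

Work backward from Column's decision.
- T → Column plays R (best of 0, 5, 6); Row gets 9.
- M → Column plays R (best of 6, 8, 11); Row gets 6.
- B → Column plays C (best of 3, 12, 8); Row gets 10.
Among 9, 6, 10, the best is 10 at B. Subgame-perfect outcome: (B, C) with payoffs (10, 12).
Now find the simultaneous Nash equilibrium.
Row's best replies: L→B; C→T; R→T.
Column's best replies: T→R; M→R; B→C.
Only (T, R) has each player best-responding; Nash payoffs (9, 6).
Column earns 12 sequentially versus 6 at the Nash outcome: better off.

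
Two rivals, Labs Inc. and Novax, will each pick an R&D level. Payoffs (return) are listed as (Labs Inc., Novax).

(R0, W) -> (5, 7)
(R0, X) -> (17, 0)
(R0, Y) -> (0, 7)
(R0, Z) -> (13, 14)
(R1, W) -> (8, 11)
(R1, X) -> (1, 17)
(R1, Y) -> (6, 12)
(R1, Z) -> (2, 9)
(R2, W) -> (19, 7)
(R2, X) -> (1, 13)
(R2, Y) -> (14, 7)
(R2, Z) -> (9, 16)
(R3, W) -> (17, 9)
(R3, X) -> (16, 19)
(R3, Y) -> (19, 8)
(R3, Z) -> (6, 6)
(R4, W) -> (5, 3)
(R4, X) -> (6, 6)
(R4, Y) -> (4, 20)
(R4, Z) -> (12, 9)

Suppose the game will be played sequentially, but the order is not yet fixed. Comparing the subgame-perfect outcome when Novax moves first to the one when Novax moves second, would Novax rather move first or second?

If Labs Inc. leads: Novax's best replies are R0→Z, R1→X, R2→Z, R3→X, R4→Y; Labs Inc.'s induced payoffs 13, 1, 9, 16, 4; outcome (R3, X), payoffs (16, 19).
If Novax leads: Labs Inc.'s best replies are W→R2, X→R0, Y→R3, Z→R0; Novax's induced payoffs 7, 0, 8, 14; outcome (R0, Z), payoffs (13, 14).
Novax gets 14 moving first and 19 moving second, so Novax prefers to move second.

second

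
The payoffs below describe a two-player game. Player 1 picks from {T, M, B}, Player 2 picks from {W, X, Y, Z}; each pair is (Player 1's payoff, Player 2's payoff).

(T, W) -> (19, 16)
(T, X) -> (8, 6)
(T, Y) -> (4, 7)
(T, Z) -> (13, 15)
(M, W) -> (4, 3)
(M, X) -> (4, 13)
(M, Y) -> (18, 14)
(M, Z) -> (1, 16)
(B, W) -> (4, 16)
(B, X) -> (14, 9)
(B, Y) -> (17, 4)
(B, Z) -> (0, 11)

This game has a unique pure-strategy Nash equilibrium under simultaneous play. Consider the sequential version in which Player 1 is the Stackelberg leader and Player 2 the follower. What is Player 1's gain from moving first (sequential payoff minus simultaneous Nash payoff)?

0

Backward induction with Player 1 moving first.
- T: Player 2 compares 16, 6, 7, 15 and picks W; Player 1 would get 19.
- M: Player 2 compares 3, 13, 14, 16 and picks Z; Player 1 would get 1.
- B: Player 2 compares 16, 9, 4, 11 and picks W; Player 1 would get 4.
Maximizing over 19, 1, 4, Player 1 chooses T. Subgame-perfect outcome: (T, W) with payoffs (19, 16).
Now find the simultaneous Nash equilibrium.
Player 1's best replies: W→T; X→B; Y→M; Z→T.
Player 2's best replies: T→W; M→Z; B→W.
Only (T, W) has each player best-responding; Nash payoffs (19, 16).
Player 1's commitment gain: 19 − 19 = 0.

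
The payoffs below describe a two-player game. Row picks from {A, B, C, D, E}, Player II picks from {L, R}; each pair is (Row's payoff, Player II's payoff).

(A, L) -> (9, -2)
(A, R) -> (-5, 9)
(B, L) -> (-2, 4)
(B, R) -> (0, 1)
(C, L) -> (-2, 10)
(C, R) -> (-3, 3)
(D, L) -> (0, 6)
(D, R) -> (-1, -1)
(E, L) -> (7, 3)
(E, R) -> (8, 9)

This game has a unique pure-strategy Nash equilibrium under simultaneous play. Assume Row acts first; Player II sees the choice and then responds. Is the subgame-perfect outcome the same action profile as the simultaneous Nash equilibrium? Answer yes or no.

Backward induction with Row moving first.
- A → Player II plays R (best of -2, 9); Row gets -5.
- B → Player II plays L (best of 4, 1); Row gets -2.
- C → Player II plays L (best of 10, 3); Row gets -2.
- D → Player II plays L (best of 6, -1); Row gets 0.
- E → Player II plays R (best of 3, 9); Row gets 8.
Row's induced payoffs are -5, -2, -2, 0, 8, so Row commits to E. Subgame-perfect outcome: (E, R) with payoffs (8, 9).
Under simultaneous play:
Row's best replies: L→A; R→E.
Player II's best replies: A→R; B→L; C→L; D→L; E→R.
The unique mutual best reply is (E, R), giving (8, 9).
Sequential outcome (E, R) coincides with the Nash profile (E, R).

yes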